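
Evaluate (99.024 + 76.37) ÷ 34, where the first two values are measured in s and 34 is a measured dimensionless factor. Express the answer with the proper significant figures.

5.2 s

99.024 s + 76.37 s = 175.394 s; the sum is limited to 2 decimal places (5 s.f.).
Carrying full precision, 175.394 ÷ 34 = 5.15864705882… s; 34 has 2 s.f., so the result keeps min(5, 2) = 2 s.f.
Rounded to 2 significant figures: 5.2 s.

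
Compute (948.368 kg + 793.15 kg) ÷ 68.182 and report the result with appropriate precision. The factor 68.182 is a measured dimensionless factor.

948.368 kg + 793.15 kg = 1741.518 kg; the sum is limited to 2 decimal places (6 s.f.).
Carrying full precision, 1741.518 ÷ 68.182 = 25.5421958875… kg; 68.182 has 5 s.f., so the result keeps min(6, 5) = 5 s.f.
Rounded to 5 significant figures: 25.542 kg.

25.542 kg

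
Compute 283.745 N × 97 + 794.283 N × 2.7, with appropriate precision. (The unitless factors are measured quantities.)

3.0 × 10^4 N

283.745 × 97 = 27523.265 → 2.8 × 10^4 N (2 s.f., last digit at the 10^3 place).
794.283 × 2.7 = 2144.5641 → 2.1 × 10^3 N (2 s.f., last digit at the 10^2 place).
Sum: 29667.8291 N; keep the coarser place, 10^3.
Result: 3.0 × 10^4 N.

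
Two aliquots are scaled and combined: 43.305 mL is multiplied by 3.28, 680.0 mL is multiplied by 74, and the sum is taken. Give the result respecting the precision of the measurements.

5.0 × 10^4 mL

43.305 × 3.28 = 142.0404 → 142 mL (3 s.f., last digit at the 10^0 place).
680.0 × 74 = 50320 → 5.0 × 10^4 mL (2 s.f., last digit at the 10^3 place).
Sum: 50462.0404 mL; keep the coarser place, 10^3.
Result: 5.0 × 10^4 mL.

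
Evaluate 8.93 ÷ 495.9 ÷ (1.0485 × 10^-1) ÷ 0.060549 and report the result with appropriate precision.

2.84

8.93 ÷ 495.9 ÷ (1.0485 × 10^-1) ÷ 0.060549 = 2.83649446781…
Multiplication/division keeps the fewest significant figures: 8.93 → 3 s.f., 495.9 → 4 s.f., 1.0485 × 10^-1 → 5 s.f., 0.060549 → 5 s.f.; limit is 3.
Rounded to 3 significant figures: 2.84.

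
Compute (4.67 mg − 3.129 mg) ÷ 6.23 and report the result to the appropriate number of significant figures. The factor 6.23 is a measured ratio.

0.247 mg

4.67 mg − 3.129 mg = 1.541 mg; the difference is limited to 2 decimal places (3 s.f.).
Carrying full precision, 1.541 ÷ 6.23 = 0.24735152488… mg; 6.23 has 3 s.f., so the result keeps min(3, 3) = 3 s.f.
Rounded to 3 significant figures: 0.247 mg.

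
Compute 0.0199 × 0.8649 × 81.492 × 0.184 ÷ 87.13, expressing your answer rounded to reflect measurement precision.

0.0199 × 0.8649 × 81.492 × 0.184 ÷ 87.13 = 0.00296199321264…
Multiplication/division keeps the fewest significant figures: 0.0199 → 3 s.f., 0.8649 → 4 s.f., 81.492 → 5 s.f., 0.184 → 3 s.f., 87.13 → 4 s.f.; limit is 3.
Rounded to 3 significant figures: 0.00296.

0.00296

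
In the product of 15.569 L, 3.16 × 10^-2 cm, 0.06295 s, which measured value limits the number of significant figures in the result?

3.16 × 10^-2 cm

15.569 L → 5 s.f.; 3.16 × 10^-2 cm → 3 s.f.; 0.06295 s → 4 s.f.
The fewest is 3 significant figures, from 3.16 × 10^-2 cm.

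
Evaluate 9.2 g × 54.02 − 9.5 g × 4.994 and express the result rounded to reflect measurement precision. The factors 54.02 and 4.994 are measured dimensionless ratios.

9.2 × 54.02 = 496.984 → 5.0 × 10^2 g (2 s.f., last digit at the 10^1 place).
9.5 × 4.994 = 47.443 → 47 g (2 s.f., last digit at the 10^0 place).
Difference: 449.541 g; keep the coarser place, 10^1.
Result: 4.5 × 10^2 g.

4.5 × 10^2 g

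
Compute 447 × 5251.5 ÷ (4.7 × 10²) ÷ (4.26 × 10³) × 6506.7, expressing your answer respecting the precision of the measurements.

447 × 5251.5 ÷ (4.7 × 10²) ÷ (4.26 × 10³) × 6506.7 = 7628.58903574…
Multiplication/division keeps the fewest significant figures: 447 → 3 s.f., 5251.5 → 5 s.f., 4.7 × 10² → 2 s.f., 4.26 × 10³ → 3 s.f., 6506.7 → 5 s.f.; limit is 2.
Rounded to 2 significant figures: 7.6 × 10³.

7.6 × 10³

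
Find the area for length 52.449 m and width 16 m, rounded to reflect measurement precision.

area = 52.449 m × 16 m = 839.184 m².
52.449 has 5 significant figures; 16 has 2.
Division/multiplication keeps the fewest: 2 significant figures.
Rounded: 8.4 × 10^2 m².

8.4 × 10^2 m²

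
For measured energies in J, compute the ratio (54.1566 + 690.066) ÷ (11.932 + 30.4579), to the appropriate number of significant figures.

54.1566 + 690.066 = 744.2226, limited to 3 d.p. → 6 s.f.; 11.932 + 30.4579 = 42.3899, limited to 3 d.p. → 5 s.f.
Carrying full precision, 744.2226 ÷ 42.3899 = 17.5566019264…; keep min(6, 5) = 5 s.f.
Rounded to 5 significant figures: 17.557.

17.557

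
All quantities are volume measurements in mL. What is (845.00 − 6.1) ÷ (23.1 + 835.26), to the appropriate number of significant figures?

845.00 − 6.1 = 838.90, limited to 1 d.p. → 4 s.f.; 23.1 + 835.26 = 858.36, limited to 1 d.p. → 4 s.f.
Carrying full precision, 838.90 ÷ 858.36 = 0.977328859686…; keep min(4, 4) = 4 s.f.
Rounded to 4 significant figures: 0.9773.

0.9773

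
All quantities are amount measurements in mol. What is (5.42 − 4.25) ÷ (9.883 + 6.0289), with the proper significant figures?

5.42 − 4.25 = 1.17, limited to 2 d.p. → 3 s.f.; 9.883 + 6.0289 = 15.9119, limited to 3 d.p. → 5 s.f.
Carrying full precision, 1.17 ÷ 15.9119 = 0.073529873868…; keep min(3, 5) = 3 s.f.
Rounded to 3 significant figures: 0.0735.

0.0735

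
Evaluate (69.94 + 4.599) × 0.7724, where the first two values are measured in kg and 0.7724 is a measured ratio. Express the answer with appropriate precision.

69.94 kg + 4.599 kg = 74.539 kg; the sum is limited to 2 decimal places (4 s.f.).
Carrying full precision, 74.539 × 0.7724 = 57.5739236 kg; 0.7724 has 4 s.f., so the result keeps min(4, 4) = 4 s.f.
Rounded to 4 significant figures: 57.57 kg.

57.57 kg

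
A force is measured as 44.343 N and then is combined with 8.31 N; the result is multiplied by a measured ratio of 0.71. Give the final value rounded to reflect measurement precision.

44.343 N + 8.31 N = 52.653 N; the sum is limited to 2 decimal places (4 s.f.).
Carrying full precision, 52.653 × 0.71 = 37.38363 N; 0.71 has 2 s.f., so the result keeps min(4, 2) = 2 s.f.
Rounded to 2 significant figures: 37 N.

37 N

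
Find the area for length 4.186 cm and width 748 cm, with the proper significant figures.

area = 4.186 cm × 748 cm = 3131.128 cm².
4.186 has 4 significant figures; 748 has 3.
Division/multiplication keeps the fewest: 3 significant figures.
Rounded: 3.13 × 10^3 cm².

3.13 × 10^3 cm²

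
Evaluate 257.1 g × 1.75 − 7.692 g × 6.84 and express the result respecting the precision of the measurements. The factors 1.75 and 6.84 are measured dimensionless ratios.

397 g

257.1 × 1.75 = 449.925 → 450. g (3 s.f., last digit at the 10^0 place).
7.692 × 6.84 = 52.61328 → 52.6 g (3 s.f., last digit at the 10^-1 place).
Difference: 397.31172 g; keep the coarser place, 10^0.
Result: 397 g.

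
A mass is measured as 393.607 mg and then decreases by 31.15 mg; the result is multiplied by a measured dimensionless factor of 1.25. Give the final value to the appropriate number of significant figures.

393.607 mg − 31.15 mg = 362.457 mg; the difference is limited to 2 decimal places (5 s.f.).
Carrying full precision, 362.457 × 1.25 = 453.07125 mg; 1.25 has 3 s.f., so the result keeps min(5, 3) = 3 s.f.
Rounded to 3 significant figures: 453 mg.

453 mg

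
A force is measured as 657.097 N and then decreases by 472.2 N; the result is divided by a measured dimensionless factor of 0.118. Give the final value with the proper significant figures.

1.57 × 10³ N

657.097 N − 472.2 N = 184.897 N; the difference is limited to 1 decimal place (4 s.f.).
Carrying full precision, 184.897 ÷ 0.118 = 1566.92372881… N; 0.118 has 3 s.f., so the result keeps min(4, 3) = 3 s.f.
Rounded to 3 significant figures: 1.57 × 10³ N.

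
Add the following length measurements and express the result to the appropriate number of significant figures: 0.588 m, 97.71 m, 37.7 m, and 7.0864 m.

0.588 m + 97.71 m + 37.7 m + 7.0864 m = 143.0844 m.
Addition/subtraction keeps the fewest decimal places: 0.588 → 3 decimal places, 97.71 → 2 decimal places, 37.7 → 1 decimal place, 7.0864 → 4 decimal places; limit is 1.
Rounded to 1 decimal place: 143.1 m.

143.1 m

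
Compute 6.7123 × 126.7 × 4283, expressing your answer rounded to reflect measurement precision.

3.642 × 10⁶

6.7123 × 126.7 × 4283 = 3642470.54003
Multiplication/division keeps the fewest significant figures: 6.7123 → 5 s.f., 126.7 → 4 s.f., 4283 → 4 s.f.; limit is 4.
Rounded to 4 significant figures: 3.642 × 10⁶.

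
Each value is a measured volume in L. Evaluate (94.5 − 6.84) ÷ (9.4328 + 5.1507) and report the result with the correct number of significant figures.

6.01

94.5 − 6.84 = 87.66, limited to 1 d.p. → 3 s.f.; 9.4328 + 5.1507 = 14.5835, limited to 4 d.p. → 6 s.f.
Carrying full precision, 87.66 ÷ 14.5835 = 6.01090273254…; keep min(3, 6) = 3 s.f.
Rounded to 3 significant figures: 6.01.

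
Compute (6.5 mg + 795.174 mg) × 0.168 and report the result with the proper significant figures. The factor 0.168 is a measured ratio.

135 mg

6.5 mg + 795.174 mg = 801.674 mg; the sum is limited to 1 decimal place (4 s.f.).
Carrying full precision, 801.674 × 0.168 = 134.681232 mg; 0.168 has 3 s.f., so the result keeps min(4, 3) = 3 s.f.
Rounded to 3 significant figures: 135 mg.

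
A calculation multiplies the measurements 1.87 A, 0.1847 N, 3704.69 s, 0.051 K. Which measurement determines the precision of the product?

1.87 A → 3 s.f.; 0.1847 N → 4 s.f.; 3704.69 s → 6 s.f.; 0.051 K → 2 s.f.
The fewest is 2 significant figures, from 0.051 K.

0.051 K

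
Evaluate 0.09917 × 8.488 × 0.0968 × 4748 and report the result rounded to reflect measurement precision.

0.09917 × 8.488 × 0.0968 × 4748 = 386.875966848…
Multiplication/division keeps the fewest significant figures: 0.09917 → 4 s.f., 8.488 → 4 s.f., 0.0968 → 3 s.f., 4748 → 4 s.f.; limit is 3.
Rounded to 3 significant figures: 387.

387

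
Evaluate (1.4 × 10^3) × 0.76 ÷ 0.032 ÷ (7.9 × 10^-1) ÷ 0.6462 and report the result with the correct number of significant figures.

(1.4 × 10^3) × 0.76 ÷ 0.032 ÷ (7.9 × 10^-1) ÷ 0.6462 = 65132.4784818…
Multiplication/division keeps the fewest significant figures: 1.4 × 10^3 → 2 s.f., 0.76 → 2 s.f., 0.032 → 2 s.f., 7.9 × 10^-1 → 2 s.f., 0.6462 → 4 s.f.; limit is 2.
Rounded to 2 significant figures: 6.5 × 10^4.

6.5 × 10^4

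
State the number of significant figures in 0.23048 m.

0.23048: leading zeros are not significant; zeros between nonzero digits are significant.

5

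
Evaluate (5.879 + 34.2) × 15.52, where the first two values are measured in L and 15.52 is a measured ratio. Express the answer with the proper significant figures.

5.879 L + 34.2 L = 40.079 L; the sum is limited to 1 decimal place (3 s.f.).
Carrying full precision, 40.079 × 15.52 = 622.02608 L; 15.52 has 4 s.f., so the result keeps min(3, 4) = 3 s.f.
Rounded to 3 significant figures: 622 L.

622 L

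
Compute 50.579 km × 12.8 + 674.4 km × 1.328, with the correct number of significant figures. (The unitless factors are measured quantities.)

1543 km

50.579 × 12.8 = 647.4112 → 647 km (3 s.f., last digit at the 10^0 place).
674.4 × 1.328 = 895.6032 → 895.6 km (4 s.f., last digit at the 10^-1 place).
Sum: 1543.0144 km; keep the coarser place, 10^0.
Result: 1543 km.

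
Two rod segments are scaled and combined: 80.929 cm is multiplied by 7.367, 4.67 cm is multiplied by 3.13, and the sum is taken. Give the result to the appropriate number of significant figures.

610.8 cm

80.929 × 7.367 = 596.203943 → 596.2 cm (4 s.f., last digit at the 10^-1 place).
4.67 × 3.13 = 14.6171 → 14.6 cm (3 s.f., last digit at the 10^-1 place).
Sum: 610.821043 cm; keep the coarser place, 10^-1.
Result: 610.8 cm.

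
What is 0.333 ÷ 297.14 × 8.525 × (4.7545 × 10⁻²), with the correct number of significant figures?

0.333 ÷ 297.14 × 8.525 × (4.7545 × 10⁻²) = 0.000454236839958…
Multiplication/division keeps the fewest significant figures: 0.333 → 3 s.f., 297.14 → 5 s.f., 8.525 → 4 s.f., 4.7545 × 10⁻² → 5 s.f.; limit is 3.
Rounded to 3 significant figures: 4.54 × 10⁻⁴.

4.54 × 10⁻⁴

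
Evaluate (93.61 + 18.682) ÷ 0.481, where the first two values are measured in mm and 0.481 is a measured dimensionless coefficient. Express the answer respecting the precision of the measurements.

93.61 mm + 18.682 mm = 112.292 mm; the sum is limited to 2 decimal places (5 s.f.).
Carrying full precision, 112.292 ÷ 0.481 = 233.455301455… mm; 0.481 has 3 s.f., so the result keeps min(5, 3) = 3 s.f.
Rounded to 3 significant figures: 233 mm.

233 mm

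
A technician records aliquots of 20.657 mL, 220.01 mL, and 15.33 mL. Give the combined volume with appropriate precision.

20.657 mL + 220.01 mL + 15.33 mL = 255.997 mL.
Addition/subtraction keeps the fewest decimal places: 20.657 → 3 decimal places, 220.01 → 2 decimal places, 15.33 → 2 decimal places; limit is 2.
Rounded to 2 decimal places: 2.5600 × 10² mL.

2.5600 × 10² mL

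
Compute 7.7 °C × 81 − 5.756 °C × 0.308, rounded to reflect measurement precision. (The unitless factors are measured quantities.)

7.7 × 81 = 623.7 → 6.2 × 10² °C (2 s.f., last digit at the 10^1 place).
5.756 × 0.308 = 1.772848 → 1.77 °C (3 s.f., last digit at the 10^-2 place).
Difference: 621.927152 °C; keep the coarser place, 10^1.
Result: 6.2 × 10² °C.

6.2 × 10² °C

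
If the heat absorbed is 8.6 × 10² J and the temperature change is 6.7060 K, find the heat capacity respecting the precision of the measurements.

1.3 × 10² J/K

heat capacity = 8.6 × 10² J ÷ 6.7060 K = 128.243364152… J/K.
8.6 × 10² has 2 significant figures; 6.7060 has 5.
Division/multiplication keeps the fewest: 2 significant figures.
Rounded: 1.3 × 10² J/K.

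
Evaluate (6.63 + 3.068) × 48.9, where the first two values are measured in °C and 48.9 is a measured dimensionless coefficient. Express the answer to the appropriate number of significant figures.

474 °C

6.63 °C + 3.068 °C = 9.698 °C; the sum is limited to 2 decimal places (3 s.f.).
Carrying full precision, 9.698 × 48.9 = 474.2322 °C; 48.9 has 3 s.f., so the result keeps min(3, 3) = 3 s.f.
Rounded to 3 significant figures: 474 °C.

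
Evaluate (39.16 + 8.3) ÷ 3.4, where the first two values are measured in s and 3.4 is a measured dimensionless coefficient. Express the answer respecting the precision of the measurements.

14 s

39.16 s + 8.3 s = 47.46 s; the sum is limited to 1 decimal place (3 s.f.).
Carrying full precision, 47.46 ÷ 3.4 = 13.9588235294… s; 3.4 has 2 s.f., so the result keeps min(3, 2) = 2 s.f.
Rounded to 2 significant figures: 14 s.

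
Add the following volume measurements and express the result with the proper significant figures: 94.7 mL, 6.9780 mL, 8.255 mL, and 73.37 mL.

94.7 mL + 6.9780 mL + 8.255 mL + 73.37 mL = 183.3030 mL.
Addition/subtraction keeps the fewest decimal places: 94.7 → 1 decimal place, 6.9780 → 4 decimal places, 8.255 → 3 decimal places, 73.37 → 2 decimal places; limit is 1.
Rounded to 1 decimal place: 183.3 mL.

183.3 mL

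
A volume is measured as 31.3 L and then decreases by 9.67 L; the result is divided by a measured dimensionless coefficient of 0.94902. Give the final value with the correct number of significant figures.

22.8 L

31.3 L − 9.67 L = 21.63 L; the difference is limited to 1 decimal place (3 s.f.).
Carrying full precision, 21.63 ÷ 0.94902 = 22.7919327306… L; 0.94902 has 5 s.f., so the result keeps min(3, 5) = 3 s.f.
Rounded to 3 significant figures: 22.8 L.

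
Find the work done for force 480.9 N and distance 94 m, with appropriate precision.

4.5 × 10⁴ J

work done = 480.9 N × 94 m = 45204.6 J.
480.9 has 4 significant figures; 94 has 2.
Division/multiplication keeps the fewest: 2 significant figures.
Rounded: 4.5 × 10⁴ J.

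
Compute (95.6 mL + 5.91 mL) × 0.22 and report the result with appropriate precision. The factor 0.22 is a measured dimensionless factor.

22 mL

95.6 mL + 5.91 mL = 101.51 mL; the sum is limited to 1 decimal place (4 s.f.).
Carrying full precision, 101.51 × 0.22 = 22.3322 mL; 0.22 has 2 s.f., so the result keeps min(4, 2) = 2 s.f.
Rounded to 2 significant figures: 22 mL.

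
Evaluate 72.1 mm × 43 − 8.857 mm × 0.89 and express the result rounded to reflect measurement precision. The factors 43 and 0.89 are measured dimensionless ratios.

3.1 × 10³ mm

72.1 × 43 = 3100.3 → 3.1 × 10³ mm (2 s.f., last digit at the 10^2 place).
8.857 × 0.89 = 7.88273 → 7.9 mm (2 s.f., last digit at the 10^-1 place).
Difference: 3092.41727 mm; keep the coarser place, 10^2.
Result: 3.1 × 10³ mm.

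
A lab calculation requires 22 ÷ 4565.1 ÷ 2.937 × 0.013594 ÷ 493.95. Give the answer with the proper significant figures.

4.5 × 10^-8

22 ÷ 4565.1 ÷ 2.937 × 0.013594 ÷ 493.95 = 4.51577936566 × 10^-8…
Multiplication/division keeps the fewest significant figures: 22 → 2 s.f., 4565.1 → 5 s.f., 2.937 → 4 s.f., 0.013594 → 5 s.f., 493.95 → 5 s.f.; limit is 2.
Rounded to 2 significant figures: 4.5 × 10^-8.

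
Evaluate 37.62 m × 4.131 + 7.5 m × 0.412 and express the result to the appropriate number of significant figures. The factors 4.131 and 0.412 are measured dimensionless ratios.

158.5 m

37.62 × 4.131 = 155.40822 → 155.4 m (4 s.f., last digit at the 10^-1 place).
7.5 × 0.412 = 3.09 → 3.1 m (2 s.f., last digit at the 10^-1 place).
Sum: 158.49822 m; keep the coarser place, 10^-1.
Result: 158.5 m.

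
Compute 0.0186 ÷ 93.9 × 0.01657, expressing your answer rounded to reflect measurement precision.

0.0186 ÷ 93.9 × 0.01657 = 0.00000328223642173…
Multiplication/division keeps the fewest significant figures: 0.0186 → 3 s.f., 93.9 → 3 s.f., 0.01657 → 4 s.f.; limit is 3.
Rounded to 3 significant figures: 3.28 × 10⁻⁶.

3.28 × 10⁻⁶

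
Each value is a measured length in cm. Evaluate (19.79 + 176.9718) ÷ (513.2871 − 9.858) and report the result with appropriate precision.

0.39084

19.79 + 176.9718 = 196.7618, limited to 2 d.p. → 5 s.f.; 513.2871 − 9.858 = 503.4291, limited to 3 d.p. → 6 s.f.
Carrying full precision, 196.7618 ÷ 503.4291 = 0.390843119716…; keep min(5, 6) = 5 s.f.
Rounded to 5 significant figures: 0.39084.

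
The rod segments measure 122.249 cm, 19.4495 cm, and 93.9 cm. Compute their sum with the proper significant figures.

122.249 cm + 19.4495 cm + 93.9 cm = 235.5985 cm.
Addition/subtraction keeps the fewest decimal places: 122.249 → 3 decimal places, 19.4495 → 4 decimal places, 93.9 → 1 decimal place; limit is 1.
Rounded to 1 decimal place: 235.6 cm.

235.6 cm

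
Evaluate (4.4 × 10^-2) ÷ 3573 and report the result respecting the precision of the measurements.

1.2 × 10^-5

(4.4 × 10^-2) ÷ 3573 = 0.0000123145815841…
Multiplication/division keeps the fewest significant figures: 4.4 × 10^-2 → 2 s.f., 3573 → 4 s.f.; limit is 2.
Rounded to 2 significant figures: 1.2 × 10^-5.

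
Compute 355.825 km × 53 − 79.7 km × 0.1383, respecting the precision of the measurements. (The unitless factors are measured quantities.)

355.825 × 53 = 18858.725 → 1.9 × 10⁴ km (2 s.f., last digit at the 10^3 place).
79.7 × 0.1383 = 11.02251 → 11.0 km (3 s.f., last digit at the 10^-1 place).
Difference: 18847.70249 km; keep the coarser place, 10^3.
Result: 1.9 × 10⁴ km.

1.9 × 10⁴ km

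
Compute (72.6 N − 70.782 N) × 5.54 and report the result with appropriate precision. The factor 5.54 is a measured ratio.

72.6 N − 70.782 N = 1.818 N; the difference is limited to 1 decimal place (2 s.f.).
Carrying full precision, 1.818 × 5.54 = 10.07172 N; 5.54 has 3 s.f., so the result keeps min(2, 3) = 2 s.f.
Rounded to 2 significant figures: 1.0 × 10^1 N.

1.0 × 10^1 N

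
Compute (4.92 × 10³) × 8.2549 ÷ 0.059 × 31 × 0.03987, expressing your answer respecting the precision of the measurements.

8.5 × 10⁵

(4.92 × 10³) × 8.2549 ÷ 0.059 × 31 × 0.03987 = 850810.492623…
Multiplication/division keeps the fewest significant figures: 4.92 × 10³ → 3 s.f., 8.2549 → 5 s.f., 0.059 → 2 s.f., 31 → 2 s.f., 0.03987 → 4 s.f.; limit is 2.
Rounded to 2 significant figures: 8.5 × 10⁵.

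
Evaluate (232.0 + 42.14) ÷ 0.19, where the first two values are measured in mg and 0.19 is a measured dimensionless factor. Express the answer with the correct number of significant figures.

232.0 mg + 42.14 mg = 274.14 mg; the sum is limited to 1 decimal place (4 s.f.).
Carrying full precision, 274.14 ÷ 0.19 = 1442.84210526… mg; 0.19 has 2 s.f., so the result keeps min(4, 2) = 2 s.f.
Rounded to 2 significant figures: 1.4 × 10³ mg.

1.4 × 10³ mg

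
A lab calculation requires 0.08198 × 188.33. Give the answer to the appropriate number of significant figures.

15.44

0.08198 × 188.33 = 15.4392934
Multiplication/division keeps the fewest significant figures: 0.08198 → 4 s.f., 188.33 → 5 s.f.; limit is 4.
Rounded to 4 significant figures: 15.44.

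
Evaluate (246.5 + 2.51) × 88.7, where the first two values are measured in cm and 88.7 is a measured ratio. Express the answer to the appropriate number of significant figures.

2.21 × 10⁴ cm

246.5 cm + 2.51 cm = 249.01 cm; the sum is limited to 1 decimal place (4 s.f.).
Carrying full precision, 249.01 × 88.7 = 22087.187 cm; 88.7 has 3 s.f., so the result keeps min(4, 3) = 3 s.f.
Rounded to 3 significant figures: 2.21 × 10⁴ cm.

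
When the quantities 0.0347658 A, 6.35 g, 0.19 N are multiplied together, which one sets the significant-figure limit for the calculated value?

0.0347658 A → 6 s.f.; 6.35 g → 3 s.f.; 0.19 N → 2 s.f.
The fewest is 2 significant figures, from 0.19 N.

0.19 N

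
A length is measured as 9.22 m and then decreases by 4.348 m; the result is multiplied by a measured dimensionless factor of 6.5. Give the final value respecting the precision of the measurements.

32 m

9.22 m − 4.348 m = 4.872 m; the difference is limited to 2 decimal places (3 s.f.).
Carrying full precision, 4.872 × 6.5 = 31.668 m; 6.5 has 2 s.f., so the result keeps min(3, 2) = 2 s.f.
Rounded to 2 significant figures: 32 m.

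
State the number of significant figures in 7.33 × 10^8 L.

7.33 × 10^8: in scientific notation every digit of the coefficient is significant.

3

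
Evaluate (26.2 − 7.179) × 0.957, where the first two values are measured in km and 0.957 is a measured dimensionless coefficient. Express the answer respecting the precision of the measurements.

26.2 km − 7.179 km = 19.021 km; the difference is limited to 1 decimal place (3 s.f.).
Carrying full precision, 19.021 × 0.957 = 18.203097 km; 0.957 has 3 s.f., so the result keeps min(3, 3) = 3 s.f.
Rounded to 3 significant figures: 18.2 km.

18.2 km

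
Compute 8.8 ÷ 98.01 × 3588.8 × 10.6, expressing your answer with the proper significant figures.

8.8 ÷ 98.01 × 3588.8 × 10.6 = 3415.60314254…
Multiplication/division keeps the fewest significant figures: 8.8 → 2 s.f., 98.01 → 4 s.f., 3588.8 → 5 s.f., 10.6 → 3 s.f.; limit is 2.
Rounded to 2 significant figures: 3.4 × 10^3.

3.4 × 10^3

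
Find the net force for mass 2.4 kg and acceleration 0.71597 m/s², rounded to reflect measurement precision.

net force = 2.4 kg × 0.71597 m/s² = 1.718328 N.
2.4 has 2 significant figures; 0.71597 has 5.
Division/multiplication keeps the fewest: 2 significant figures.
Rounded: 1.7 N.

1.7 N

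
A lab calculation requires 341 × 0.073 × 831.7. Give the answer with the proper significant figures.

341 × 0.073 × 831.7 = 20703.5081
Multiplication/division keeps the fewest significant figures: 341 → 3 s.f., 0.073 → 2 s.f., 831.7 → 4 s.f.; limit is 2.
Rounded to 2 significant figures: 2.1 × 10^4.

2.1 × 10^4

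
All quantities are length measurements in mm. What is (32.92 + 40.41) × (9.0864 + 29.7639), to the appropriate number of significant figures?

2849 mm²

32.92 + 40.41 = 73.33, limited to 2 d.p. → 4 s.f.; 9.0864 + 29.7639 = 38.8503, limited to 4 d.p. → 6 s.f.
Carrying full precision, 73.33 × 38.8503 = 2848.892499; keep min(4, 6) = 4 s.f.
Rounded to 4 significant figures: 2849 mm².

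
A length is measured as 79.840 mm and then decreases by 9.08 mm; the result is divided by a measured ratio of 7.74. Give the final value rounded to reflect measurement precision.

79.840 mm − 9.08 mm = 70.760 mm; the difference is limited to 2 decimal places (4 s.f.).
Carrying full precision, 70.760 ÷ 7.74 = 9.14211886305… mm; 7.74 has 3 s.f., so the result keeps min(4, 3) = 3 s.f.
Rounded to 3 significant figures: 9.14 mm.

9.14 mm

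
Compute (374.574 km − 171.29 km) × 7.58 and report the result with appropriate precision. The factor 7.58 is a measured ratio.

374.574 km − 171.29 km = 203.284 km; the difference is limited to 2 decimal places (5 s.f.).
Carrying full precision, 203.284 × 7.58 = 1540.89272 km; 7.58 has 3 s.f., so the result keeps min(5, 3) = 3 s.f.
Rounded to 3 significant figures: 1.54 × 10³ km.

1.54 × 10³ km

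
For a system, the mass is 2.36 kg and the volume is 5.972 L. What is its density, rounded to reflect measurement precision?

density = 2.36 kg ÷ 5.972 L = 0.395177494977… kg/L.
2.36 has 3 significant figures; 5.972 has 4.
Division/multiplication keeps the fewest: 3 significant figures.
Rounded: 0.395 kg/L.

0.395 kg/L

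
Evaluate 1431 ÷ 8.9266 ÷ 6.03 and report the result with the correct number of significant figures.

1431 ÷ 8.9266 ÷ 6.03 = 26.58497444…
Multiplication/division keeps the fewest significant figures: 1431 → 4 s.f., 8.9266 → 5 s.f., 6.03 → 3 s.f.; limit is 3.
Rounded to 3 significant figures: 26.6.

26.6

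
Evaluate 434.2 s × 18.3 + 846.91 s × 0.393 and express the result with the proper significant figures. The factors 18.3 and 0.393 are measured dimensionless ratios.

8.28 × 10^3 s

434.2 × 18.3 = 7945.86 → 7.95 × 10^3 s (3 s.f., last digit at the 10^1 place).
846.91 × 0.393 = 332.83563 → 333 s (3 s.f., last digit at the 10^0 place).
Sum: 8278.69563 s; keep the coarser place, 10^1.
Result: 8.28 × 10^3 s.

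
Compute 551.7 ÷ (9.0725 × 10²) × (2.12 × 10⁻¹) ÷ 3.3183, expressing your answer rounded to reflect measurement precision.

0.0389

551.7 ÷ (9.0725 × 10²) × (2.12 × 10⁻¹) ÷ 3.3183 = 0.038850464977…
Multiplication/division keeps the fewest significant figures: 551.7 → 4 s.f., 9.0725 × 10² → 5 s.f., 2.12 × 10⁻¹ → 3 s.f., 3.3183 → 5 s.f.; limit is 3.
Rounded to 3 significant figures: 0.0389.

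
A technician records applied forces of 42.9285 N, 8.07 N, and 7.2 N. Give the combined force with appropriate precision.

58.2 N

42.9285 N + 8.07 N + 7.2 N = 58.1985 N.
Addition/subtraction keeps the fewest decimal places: 42.9285 → 4 decimal places, 8.07 → 2 decimal places, 7.2 → 1 decimal place; limit is 1.
Rounded to 1 decimal place: 58.2 N.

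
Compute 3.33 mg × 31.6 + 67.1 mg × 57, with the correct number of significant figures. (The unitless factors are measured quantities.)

3.9 × 10^3 mg

3.33 × 31.6 = 105.228 → 1.05 × 10^2 mg (3 s.f., last digit at the 10^0 place).
67.1 × 57 = 3824.7 → 3.8 × 10^3 mg (2 s.f., last digit at the 10^2 place).
Sum: 3929.928 mg; keep the coarser place, 10^2.
Result: 3.9 × 10^3 mg.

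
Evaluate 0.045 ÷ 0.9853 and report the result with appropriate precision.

4.6 × 10⁻²

0.045 ÷ 0.9853 = 0.0456713691262…
Multiplication/division keeps the fewest significant figures: 0.045 → 2 s.f., 0.9853 → 4 s.f.; limit is 2.
Rounded to 2 significant figures: 4.6 × 10⁻².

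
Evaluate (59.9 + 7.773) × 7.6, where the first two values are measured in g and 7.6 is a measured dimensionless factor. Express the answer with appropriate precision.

5.1 × 10^2 g

59.9 g + 7.773 g = 67.673 g; the sum is limited to 1 decimal place (3 s.f.).
Carrying full precision, 67.673 × 7.6 = 514.3148 g; 7.6 has 2 s.f., so the result keeps min(3, 2) = 2 s.f.
Rounded to 2 significant figures: 5.1 × 10^2 g.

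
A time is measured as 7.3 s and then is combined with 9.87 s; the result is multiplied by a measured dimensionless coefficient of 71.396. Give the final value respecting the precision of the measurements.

1.23 × 10^3 s

7.3 s + 9.87 s = 17.17 s; the sum is limited to 1 decimal place (3 s.f.).
Carrying full precision, 17.17 × 71.396 = 1225.86932 s; 71.396 has 5 s.f., so the result keeps min(3, 5) = 3 s.f.
Rounded to 3 significant figures: 1.23 × 10^3 s.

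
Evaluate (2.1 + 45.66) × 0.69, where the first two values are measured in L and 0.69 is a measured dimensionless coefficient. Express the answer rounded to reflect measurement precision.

2.1 L + 45.66 L = 47.76 L; the sum is limited to 1 decimal place (3 s.f.).
Carrying full precision, 47.76 × 0.69 = 32.9544 L; 0.69 has 2 s.f., so the result keeps min(3, 2) = 2 s.f.
Rounded to 2 significant figures: 33 L.

33 L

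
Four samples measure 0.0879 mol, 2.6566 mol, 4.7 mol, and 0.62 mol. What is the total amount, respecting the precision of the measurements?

0.0879 mol + 2.6566 mol + 4.7 mol + 0.62 mol = 8.0645 mol.
Addition/subtraction keeps the fewest decimal places: 0.0879 → 4 decimal places, 2.6566 → 4 decimal places, 4.7 → 1 decimal place, 0.62 → 2 decimal places; limit is 1.
Rounded to 1 decimal place: 8.1 mol.

8.1 mol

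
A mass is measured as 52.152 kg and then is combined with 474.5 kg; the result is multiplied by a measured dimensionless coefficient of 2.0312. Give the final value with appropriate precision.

52.152 kg + 474.5 kg = 526.652 kg; the sum is limited to 1 decimal place (4 s.f.).
Carrying full precision, 526.652 × 2.0312 = 1069.7355424 kg; 2.0312 has 5 s.f., so the result keeps min(4, 5) = 4 s.f.
Rounded to 4 significant figures: 1070. kg.

1070. kg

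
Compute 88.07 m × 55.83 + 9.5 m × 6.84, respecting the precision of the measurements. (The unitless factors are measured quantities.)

88.07 × 55.83 = 4916.9481 → 4917 m (4 s.f., last digit at the 10^0 place).
9.5 × 6.84 = 64.98 → 65 m (2 s.f., last digit at the 10^0 place).
Sum: 4981.9281 m; keep the coarser place, 10^0.
Result: 4982 m.

4982 m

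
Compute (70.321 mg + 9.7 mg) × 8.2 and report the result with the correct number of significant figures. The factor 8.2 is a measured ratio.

6.6 × 10² mg

70.321 mg + 9.7 mg = 80.021 mg; the sum is limited to 1 decimal place (3 s.f.).
Carrying full precision, 80.021 × 8.2 = 656.1722 mg; 8.2 has 2 s.f., so the result keeps min(3, 2) = 2 s.f.
Rounded to 2 significant figures: 6.6 × 10² mg.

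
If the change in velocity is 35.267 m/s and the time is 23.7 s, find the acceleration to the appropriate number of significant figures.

acceleration = 35.267 m/s ÷ 23.7 s = 1.48805907173… m/s².
35.267 has 5 significant figures; 23.7 has 3.
Division/multiplication keeps the fewest: 3 significant figures.
Rounded: 1.49 m/s².

1.49 m/s²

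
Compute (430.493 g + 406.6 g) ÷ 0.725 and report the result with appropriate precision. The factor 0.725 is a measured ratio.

1.15 × 10³ g

430.493 g + 406.6 g = 837.093 g; the sum is limited to 1 decimal place (4 s.f.).
Carrying full precision, 837.093 ÷ 0.725 = 1154.61103448… g; 0.725 has 3 s.f., so the result keeps min(4, 3) = 3 s.f.
Rounded to 3 significant figures: 1.15 × 10³ g.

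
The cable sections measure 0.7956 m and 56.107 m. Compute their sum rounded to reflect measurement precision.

0.7956 m + 56.107 m = 56.9026 m.
Addition/subtraction keeps the fewest decimal places: 0.7956 → 4 decimal places, 56.107 → 3 decimal places; limit is 3.
Rounded to 3 decimal places: 56.903 m.

56.903 m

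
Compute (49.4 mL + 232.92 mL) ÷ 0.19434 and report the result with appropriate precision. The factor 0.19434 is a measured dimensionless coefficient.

49.4 mL + 232.92 mL = 282.32 mL; the sum is limited to 1 decimal place (4 s.f.).
Carrying full precision, 282.32 ÷ 0.19434 = 1452.71174231… mL; 0.19434 has 5 s.f., so the result keeps min(4, 5) = 4 s.f.
Rounded to 4 significant figures: 1453 mL.

1453 mL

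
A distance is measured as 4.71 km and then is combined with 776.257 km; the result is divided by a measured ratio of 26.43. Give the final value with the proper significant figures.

29.55 km

4.71 km + 776.257 km = 780.967 km; the sum is limited to 2 decimal places (5 s.f.).
Carrying full precision, 780.967 ÷ 26.43 = 29.5485054862… km; 26.43 has 4 s.f., so the result keeps min(5, 4) = 4 s.f.
Rounded to 4 significant figures: 29.55 km.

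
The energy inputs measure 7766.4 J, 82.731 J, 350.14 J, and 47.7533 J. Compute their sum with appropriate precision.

7766.4 J + 82.731 J + 350.14 J + 47.7533 J = 8247.0243 J.
Addition/subtraction keeps the fewest decimal places: 7766.4 → 1 decimal place, 82.731 → 3 decimal places, 350.14 → 2 decimal places, 47.7533 → 4 decimal places; limit is 1.
Rounded to 1 decimal place: 8247.0 J.

8247.0 J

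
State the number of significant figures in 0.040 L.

0.040: leading zeros are not significant; trailing zeros after a decimal point are significant.

2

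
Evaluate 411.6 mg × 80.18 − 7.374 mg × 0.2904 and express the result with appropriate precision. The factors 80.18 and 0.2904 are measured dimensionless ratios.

411.6 × 80.18 = 33002.088 → 3.300 × 10⁴ mg (4 s.f., last digit at the 10^1 place).
7.374 × 0.2904 = 2.1414096 → 2.141 mg (4 s.f., last digit at the 10^-3 place).
Difference: 32999.9465904 mg; keep the coarser place, 10^1.
Result: 3.300 × 10⁴ mg.

3.300 × 10⁴ mg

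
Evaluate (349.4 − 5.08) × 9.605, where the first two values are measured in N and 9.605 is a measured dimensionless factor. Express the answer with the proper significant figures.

349.4 N − 5.08 N = 344.32 N; the difference is limited to 1 decimal place (4 s.f.).
Carrying full precision, 344.32 × 9.605 = 3307.1936 N; 9.605 has 4 s.f., so the result keeps min(4, 4) = 4 s.f.
Rounded to 4 significant figures: 3307 N.

3307 N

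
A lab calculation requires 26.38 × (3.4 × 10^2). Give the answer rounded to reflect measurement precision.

26.38 × (3.4 × 10^2) = 8969.2
Multiplication/division keeps the fewest significant figures: 26.38 → 4 s.f., 3.4 × 10^2 → 2 s.f.; limit is 2.
Rounded to 2 significant figures: 9.0 × 10^3.

9.0 × 10^3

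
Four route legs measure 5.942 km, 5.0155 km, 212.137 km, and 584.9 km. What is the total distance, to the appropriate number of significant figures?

5.942 km + 5.0155 km + 212.137 km + 584.9 km = 807.9945 km.
Addition/subtraction keeps the fewest decimal places: 5.942 → 3 decimal places, 5.0155 → 4 decimal places, 212.137 → 3 decimal places, 584.9 → 1 decimal place; limit is 1.
Rounded to 1 decimal place: 808.0 km.

808.0 km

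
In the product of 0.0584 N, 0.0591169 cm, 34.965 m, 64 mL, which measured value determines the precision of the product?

64 mL

0.0584 N → 3 s.f.; 0.0591169 cm → 6 s.f.; 34.965 m → 5 s.f.; 64 mL → 2 s.f.
The fewest is 2 significant figures, from 64 mL.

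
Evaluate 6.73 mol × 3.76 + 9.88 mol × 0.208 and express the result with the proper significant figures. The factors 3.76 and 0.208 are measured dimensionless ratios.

6.73 × 3.76 = 25.3048 → 25.3 mol (3 s.f., last digit at the 10^-1 place).
9.88 × 0.208 = 2.05504 → 2.06 mol (3 s.f., last digit at the 10^-2 place).
Sum: 27.35984 mol; keep the coarser place, 10^-1.
Result: 27.4 mol.

27.4 mol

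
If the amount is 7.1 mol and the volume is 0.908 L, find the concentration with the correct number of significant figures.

concentration = 7.1 mol ÷ 0.908 L = 7.81938325991… mol/L.
7.1 has 2 significant figures; 0.908 has 3.
Division/multiplication keeps the fewest: 2 significant figures.
Rounded: 7.8 mol/L.

7.8 mol/L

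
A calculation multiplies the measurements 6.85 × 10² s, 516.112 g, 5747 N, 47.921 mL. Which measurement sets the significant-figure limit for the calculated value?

6.85 × 10² s

6.85 × 10² s → 3 s.f.; 516.112 g → 6 s.f.; 5747 N → 4 s.f.; 47.921 mL → 5 s.f.
The fewest is 3 significant figures, from 6.85 × 10² s.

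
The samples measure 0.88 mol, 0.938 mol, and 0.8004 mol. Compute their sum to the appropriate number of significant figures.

0.88 mol + 0.938 mol + 0.8004 mol = 2.6184 mol.
Addition/subtraction keeps the fewest decimal places: 0.88 → 2 decimal places, 0.938 → 3 decimal places, 0.8004 → 4 decimal places; limit is 2.
Rounded to 2 decimal places: 2.62 mol.

2.62 mol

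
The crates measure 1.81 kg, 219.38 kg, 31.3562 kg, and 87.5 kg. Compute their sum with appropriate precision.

340.0 kg

1.81 kg + 219.38 kg + 31.3562 kg + 87.5 kg = 340.0462 kg.
Addition/subtraction keeps the fewest decimal places: 1.81 → 2 decimal places, 219.38 → 2 decimal places, 31.3562 → 4 decimal places, 87.5 → 1 decimal place; limit is 1.
Rounded to 1 decimal place: 340.0 kg.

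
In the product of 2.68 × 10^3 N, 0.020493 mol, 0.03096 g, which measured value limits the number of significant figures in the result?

2.68 × 10^3 N → 3 s.f.; 0.020493 mol → 5 s.f.; 0.03096 g → 4 s.f.
The fewest is 3 significant figures, from 2.68 × 10^3 N.

2.68 × 10^3 N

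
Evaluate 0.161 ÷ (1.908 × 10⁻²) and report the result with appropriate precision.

8.44

0.161 ÷ (1.908 × 10⁻²) = 8.43815513627…
Multiplication/division keeps the fewest significant figures: 0.161 → 3 s.f., 1.908 × 10⁻² → 4 s.f.; limit is 3.
Rounded to 3 significant figures: 8.44.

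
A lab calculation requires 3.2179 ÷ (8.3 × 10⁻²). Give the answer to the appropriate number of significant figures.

39

3.2179 ÷ (8.3 × 10⁻²) = 38.7698795181…
Multiplication/division keeps the fewest significant figures: 3.2179 → 5 s.f., 8.3 × 10⁻² → 2 s.f.; limit is 2.
Rounded to 2 significant figures: 39.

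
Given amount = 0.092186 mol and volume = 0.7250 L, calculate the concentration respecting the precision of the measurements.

concentration = 0.092186 mol ÷ 0.7250 L = 0.127153103448… mol/L.
0.092186 has 5 significant figures; 0.7250 has 4.
Division/multiplication keeps the fewest: 4 significant figures.
Rounded: 0.1272 mol/L.

0.1272 mol/L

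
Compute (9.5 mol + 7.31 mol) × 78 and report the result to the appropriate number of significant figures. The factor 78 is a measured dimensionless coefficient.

9.5 mol + 7.31 mol = 16.81 mol; the sum is limited to 1 decimal place (3 s.f.).
Carrying full precision, 16.81 × 78 = 1311.18 mol; 78 has 2 s.f., so the result keeps min(3, 2) = 2 s.f.
Rounded to 2 significant figures: 1.3 × 10³ mol.

1.3 × 10³ mol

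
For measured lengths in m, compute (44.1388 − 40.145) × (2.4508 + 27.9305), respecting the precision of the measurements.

121.3 m²

44.1388 − 40.145 = 3.9938, limited to 3 d.p. → 4 s.f.; 2.4508 + 27.9305 = 30.3813, limited to 4 d.p. → 6 s.f.
Carrying full precision, 3.9938 × 30.3813 = 121.33683594; keep min(4, 6) = 4 s.f.
Rounded to 4 significant figures: 121.3 m².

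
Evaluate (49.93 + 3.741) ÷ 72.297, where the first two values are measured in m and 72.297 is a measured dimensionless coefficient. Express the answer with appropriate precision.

49.93 m + 3.741 m = 53.671 m; the sum is limited to 2 decimal places (4 s.f.).
Carrying full precision, 53.671 ÷ 72.297 = 0.742368286374… m; 72.297 has 5 s.f., so the result keeps min(4, 5) = 4 s.f.
Rounded to 4 significant figures: 0.7424 m.

0.7424 m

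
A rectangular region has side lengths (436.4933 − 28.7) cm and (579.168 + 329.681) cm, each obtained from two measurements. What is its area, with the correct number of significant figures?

3.706 × 10^5 cm²

436.4933 − 28.7 = 407.7933, limited to 1 d.p. → 4 s.f.; 579.168 + 329.681 = 908.849, limited to 3 d.p. → 6 s.f.
Carrying full precision, 407.7933 × 908.849 = 370622.532912…; keep min(4, 6) = 4 s.f.
Rounded to 4 significant figures: 3.706 × 10^5 cm².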